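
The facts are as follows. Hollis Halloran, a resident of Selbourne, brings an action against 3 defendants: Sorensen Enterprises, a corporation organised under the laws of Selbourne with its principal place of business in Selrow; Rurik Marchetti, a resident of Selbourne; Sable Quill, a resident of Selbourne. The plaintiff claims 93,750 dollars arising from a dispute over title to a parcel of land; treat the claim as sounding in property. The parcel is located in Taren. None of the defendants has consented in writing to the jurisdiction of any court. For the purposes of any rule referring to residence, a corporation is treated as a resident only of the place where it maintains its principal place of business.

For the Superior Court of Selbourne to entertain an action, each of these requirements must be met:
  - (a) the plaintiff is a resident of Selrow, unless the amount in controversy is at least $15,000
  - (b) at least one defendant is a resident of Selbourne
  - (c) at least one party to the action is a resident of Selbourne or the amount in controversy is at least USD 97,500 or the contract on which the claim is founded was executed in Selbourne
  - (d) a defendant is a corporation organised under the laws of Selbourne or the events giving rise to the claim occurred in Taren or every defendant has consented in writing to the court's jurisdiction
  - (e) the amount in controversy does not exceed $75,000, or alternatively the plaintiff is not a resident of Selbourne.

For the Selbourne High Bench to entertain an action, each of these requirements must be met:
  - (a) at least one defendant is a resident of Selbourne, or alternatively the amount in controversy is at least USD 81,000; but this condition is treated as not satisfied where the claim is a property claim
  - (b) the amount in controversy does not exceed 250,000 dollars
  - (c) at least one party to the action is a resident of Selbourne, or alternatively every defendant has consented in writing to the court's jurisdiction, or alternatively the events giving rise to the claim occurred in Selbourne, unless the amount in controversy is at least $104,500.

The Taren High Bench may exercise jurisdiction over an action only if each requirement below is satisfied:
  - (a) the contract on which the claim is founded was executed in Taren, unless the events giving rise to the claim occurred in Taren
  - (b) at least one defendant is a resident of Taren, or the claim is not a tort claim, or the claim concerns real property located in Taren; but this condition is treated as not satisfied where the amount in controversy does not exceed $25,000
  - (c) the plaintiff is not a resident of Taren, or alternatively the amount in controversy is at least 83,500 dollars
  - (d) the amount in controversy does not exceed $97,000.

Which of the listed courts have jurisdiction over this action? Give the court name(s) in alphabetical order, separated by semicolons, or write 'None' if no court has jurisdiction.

The Superior Court of Selbourne:
  (a) The plaintiff resides in Selbourne, not Selrow. But the amount in controversy is 93,750 dollars, which meets the $15,000 floor, and the 'unless' clause therefore excuses the requirement. Satisfied.
  (b) Rurik Marchetti resides in Selbourne. Satisfied.
  (c) Hollis Halloran resides in Selbourne — that alternative is enough. Condition met.
  (d) Sorensen Enterprises is organised under the laws of Selbourne, so this disjunct is met. Met.
  (e) The amount in controversy is $93,750, above the $75,000 ceiling; the plaintiff resides in Selbourne — no alternative holds. Condition not met.
  → At least one condition fails; no jurisdiction.
The Selbourne High Bench:
  (a) Rurik Marchetti resides in Selbourne, so one alternative holds. But the claim is a property claim, triggering the carve-out and defeating this condition. Condition not met.
  (b) The amount in controversy is $93,750, within the USD 250,000 ceiling. Condition met.
  (c) Hollis Halloran resides in Selbourne, so one alternative holds. Condition met.
  → The court lacks jurisdiction.
The Taren High Bench:
  (a) No contract (and hence no place of execution) is alleged. But the operative events occurred in Taren, and the 'unless' clause therefore excuses the requirement. Satisfied.
  (b) The claim is a property claim, not a tort claim — that alternative is enough. And the carve-out is inapplicable — the amount in controversy is 93,750 dollars, above the 25,000 dollars ceiling. Met.
  (c) The plaintiff resides in Selbourne, which is not Taren — that alternative is enough. Satisfied.
  (d) The amount in controversy is $93,750, within the USD 97,000 ceiling. Met.
  → The court has jurisdiction.

the Taren High Bench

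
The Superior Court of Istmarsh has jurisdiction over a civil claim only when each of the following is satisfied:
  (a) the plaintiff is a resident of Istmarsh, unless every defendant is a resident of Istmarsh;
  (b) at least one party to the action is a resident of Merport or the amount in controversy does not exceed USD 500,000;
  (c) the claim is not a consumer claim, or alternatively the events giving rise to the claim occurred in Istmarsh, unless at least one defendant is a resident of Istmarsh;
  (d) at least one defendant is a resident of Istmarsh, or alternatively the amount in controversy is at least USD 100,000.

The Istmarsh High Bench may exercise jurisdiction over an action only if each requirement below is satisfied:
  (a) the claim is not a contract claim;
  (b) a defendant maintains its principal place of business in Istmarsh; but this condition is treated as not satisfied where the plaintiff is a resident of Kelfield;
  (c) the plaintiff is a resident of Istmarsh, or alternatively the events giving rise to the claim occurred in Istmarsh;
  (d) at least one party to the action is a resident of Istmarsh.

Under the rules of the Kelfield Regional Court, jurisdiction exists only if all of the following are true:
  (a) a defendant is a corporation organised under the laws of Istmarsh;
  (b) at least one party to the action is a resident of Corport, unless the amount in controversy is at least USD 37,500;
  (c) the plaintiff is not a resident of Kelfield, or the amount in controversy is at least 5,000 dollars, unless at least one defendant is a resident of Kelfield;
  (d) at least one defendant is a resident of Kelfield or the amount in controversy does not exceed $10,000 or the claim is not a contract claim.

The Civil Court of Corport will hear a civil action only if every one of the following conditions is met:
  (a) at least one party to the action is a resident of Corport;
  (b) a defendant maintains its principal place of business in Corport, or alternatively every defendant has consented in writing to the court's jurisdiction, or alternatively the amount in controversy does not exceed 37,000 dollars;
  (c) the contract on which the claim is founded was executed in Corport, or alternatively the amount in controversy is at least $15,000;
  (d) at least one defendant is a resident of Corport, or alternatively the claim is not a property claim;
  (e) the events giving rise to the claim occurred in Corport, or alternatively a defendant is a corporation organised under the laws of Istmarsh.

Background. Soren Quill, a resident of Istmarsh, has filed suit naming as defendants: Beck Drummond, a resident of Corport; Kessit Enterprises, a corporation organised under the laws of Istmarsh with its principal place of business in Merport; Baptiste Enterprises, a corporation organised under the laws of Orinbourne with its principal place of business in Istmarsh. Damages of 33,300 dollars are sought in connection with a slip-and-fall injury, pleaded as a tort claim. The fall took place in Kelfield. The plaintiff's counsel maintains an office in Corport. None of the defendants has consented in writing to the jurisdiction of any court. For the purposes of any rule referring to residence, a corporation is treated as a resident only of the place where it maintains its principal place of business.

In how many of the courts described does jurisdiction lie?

4

The Superior Court of Istmarsh:
  (a) The plaintiff resides in Istmarsh. Condition met.
  (b) Kessit Enterprises resides in Merport, so this disjunct is met. Condition met.
  (c) The claim is a tort claim, not a consumer claim, which satisfies one of the alternatives. Satisfied.
  (d) Baptiste Enterprises resides in Istmarsh, which satisfies one of the alternatives. Met.
  → All conditions met; jurisdiction exists.
The Istmarsh High Bench:
  (a) The claim is a tort claim, not a contract claim. Condition met.
  (b) Baptiste Enterprises has its principal place of business in Istmarsh. And the carve-out is inapplicable — the plaintiff resides in Istmarsh, not Kelfield. Condition met.
  (c) The plaintiff resides in Istmarsh, which satisfies one of the alternatives. Satisfied.
  (d) Soren Quill resides in Istmarsh. Met.
  → Every requirement is satisfied — jurisdiction.
The Kelfield Regional Court:
  (a) Kessit Enterprises is organised under the laws of Istmarsh. Condition met.
  (b) Beck Drummond resides in Corport. Satisfied.
  (c) The plaintiff resides in Istmarsh, which is not Kelfield — that alternative is enough. Condition met.
  (d) The claim is a tort claim, not a contract claim, so one alternative holds. Satisfied.
  → The court has jurisdiction.
The Civil Court of Corport:
  (a) Beck Drummond resides in Corport. Met.
  (b) The amount in controversy is USD 33,300, within the 37,000 dollars ceiling, so this disjunct is met. Met.
  (c) The amount in controversy is $33,300, which meets the USD 15,000 floor, so this disjunct is met. Condition met.
  (d) Beck Drummond resides in Corport, which satisfies one of the alternatives. Condition met.
  (e) Kessit Enterprises is organised under the laws of Istmarsh, which satisfies one of the alternatives. Met.
  → The court has jurisdiction.
Courts with jurisdiction: the Superior Court of Istmarsh, the Istmarsh High Bench, the Kelfield Regional Court, the Civil Court of Corport — 4 in total.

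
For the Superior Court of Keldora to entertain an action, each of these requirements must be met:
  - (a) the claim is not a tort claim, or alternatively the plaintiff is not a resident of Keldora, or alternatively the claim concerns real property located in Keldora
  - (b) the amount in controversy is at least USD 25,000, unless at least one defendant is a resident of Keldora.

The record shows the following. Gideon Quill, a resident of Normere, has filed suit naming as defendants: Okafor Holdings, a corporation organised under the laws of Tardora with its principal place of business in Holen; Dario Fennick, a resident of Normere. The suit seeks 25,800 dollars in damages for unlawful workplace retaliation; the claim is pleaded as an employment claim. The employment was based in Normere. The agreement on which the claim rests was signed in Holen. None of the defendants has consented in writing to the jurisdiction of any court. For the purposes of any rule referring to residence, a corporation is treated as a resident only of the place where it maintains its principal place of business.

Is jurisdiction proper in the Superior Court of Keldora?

Yes

The Superior Court of Keldora:
  (a) The claim is an employment claim, not a tort claim, so this disjunct is met. Condition met.
  (b) The amount in controversy is 25,800 dollars, which meets the 25,000 dollars floor. Condition met.
  → Every requirement is satisfied — jurisdiction.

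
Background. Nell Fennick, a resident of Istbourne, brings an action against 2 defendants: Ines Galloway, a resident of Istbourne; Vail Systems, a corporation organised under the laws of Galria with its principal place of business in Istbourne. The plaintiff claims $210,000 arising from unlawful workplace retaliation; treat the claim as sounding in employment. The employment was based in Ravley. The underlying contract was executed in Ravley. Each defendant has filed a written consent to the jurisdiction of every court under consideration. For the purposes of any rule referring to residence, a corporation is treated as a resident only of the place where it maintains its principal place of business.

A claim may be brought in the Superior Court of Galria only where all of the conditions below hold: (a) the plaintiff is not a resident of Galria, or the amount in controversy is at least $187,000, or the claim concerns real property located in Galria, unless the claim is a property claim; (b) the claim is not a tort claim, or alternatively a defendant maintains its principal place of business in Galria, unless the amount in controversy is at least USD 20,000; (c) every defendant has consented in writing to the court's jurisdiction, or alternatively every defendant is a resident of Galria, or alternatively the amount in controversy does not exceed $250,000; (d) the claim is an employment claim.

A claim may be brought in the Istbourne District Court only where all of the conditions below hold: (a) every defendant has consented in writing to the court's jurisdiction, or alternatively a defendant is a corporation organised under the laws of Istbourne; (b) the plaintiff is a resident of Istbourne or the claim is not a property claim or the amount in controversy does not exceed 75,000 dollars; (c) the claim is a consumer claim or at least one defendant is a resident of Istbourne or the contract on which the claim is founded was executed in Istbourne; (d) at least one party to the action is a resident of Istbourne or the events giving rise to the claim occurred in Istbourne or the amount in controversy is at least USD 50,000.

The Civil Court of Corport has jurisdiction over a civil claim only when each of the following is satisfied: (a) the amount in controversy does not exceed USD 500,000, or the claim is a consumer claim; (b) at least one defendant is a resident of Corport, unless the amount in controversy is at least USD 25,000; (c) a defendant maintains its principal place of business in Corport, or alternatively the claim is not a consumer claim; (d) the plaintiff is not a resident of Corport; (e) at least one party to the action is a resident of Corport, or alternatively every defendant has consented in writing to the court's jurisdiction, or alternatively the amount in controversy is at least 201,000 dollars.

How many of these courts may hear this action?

The Superior Court of Galria:
  (a) The plaintiff resides in Istbourne, which is not Galria, which satisfies one of the alternatives. Condition met.
  (b) The claim is an employment claim, not a tort claim — that alternative is enough. Satisfied.
  (c) Every defendant has filed written consent — that alternative is enough. Condition met.
  (d) The claim is an employment claim. Satisfied.
  → Jurisdiction lies.
The Istbourne District Court:
  (a) Every defendant has filed written consent — that alternative is enough. Satisfied.
  (b) The plaintiff resides in Istbourne — that alternative is enough. Met.
  (c) Ines Galloway resides in Istbourne, so one alternative holds. Condition met.
  (d) Nell Fennick resides in Istbourne, so this disjunct is met. Condition met.
  → Jurisdiction lies.
The Civil Court of Corport:
  (a) The amount in controversy is USD 210,000, within the 500,000 dollars ceiling, so one alternative holds. Satisfied.
  (b) No defendant resides in Corport (they reside in Istbourne, Istbourne). The proviso rescues it, though: the amount in controversy is 210,000 dollars, which meets the USD 25,000 floor. Satisfied.
  (c) The claim is an employment claim, not a consumer claim — that alternative is enough. Condition met.
  (d) The plaintiff resides in Istbourne, which is not Corport. Met.
  (e) Every defendant has filed written consent, so one alternative holds. Met.
  → Jurisdiction lies.
Courts with jurisdiction: the Superior Court of Galria, the Istbourne District Court, the Civil Court of Corport — 3 in total.

3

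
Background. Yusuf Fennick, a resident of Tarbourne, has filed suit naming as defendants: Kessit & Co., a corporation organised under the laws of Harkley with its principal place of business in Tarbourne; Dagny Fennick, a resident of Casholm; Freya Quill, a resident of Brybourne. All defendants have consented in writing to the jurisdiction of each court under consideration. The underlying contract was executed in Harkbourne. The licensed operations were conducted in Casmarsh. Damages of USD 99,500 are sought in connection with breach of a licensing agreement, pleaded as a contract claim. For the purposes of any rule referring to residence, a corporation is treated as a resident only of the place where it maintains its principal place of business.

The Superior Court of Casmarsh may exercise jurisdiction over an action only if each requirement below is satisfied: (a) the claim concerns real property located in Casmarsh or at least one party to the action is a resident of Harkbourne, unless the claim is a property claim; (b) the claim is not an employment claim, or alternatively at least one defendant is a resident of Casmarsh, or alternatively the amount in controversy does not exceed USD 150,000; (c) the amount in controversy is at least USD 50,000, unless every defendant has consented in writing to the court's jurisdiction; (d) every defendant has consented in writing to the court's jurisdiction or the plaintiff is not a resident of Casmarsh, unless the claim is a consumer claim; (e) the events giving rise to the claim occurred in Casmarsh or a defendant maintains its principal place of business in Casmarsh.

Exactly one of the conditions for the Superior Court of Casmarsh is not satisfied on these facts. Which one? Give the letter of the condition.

(a)

The Superior Court of Casmarsh:
  (a) The claim does not concern real property; no party resides in Harkbourne — no alternative holds. Nor does the 'unless' clause help: the claim is a contract claim, not a property claim. Not met.
  (b) The claim is a contract claim, not an employment claim, so this disjunct is met. Satisfied.
  (c) The amount in controversy is USD 99,500, which meets the $50,000 floor. Met.
  (d) Every defendant has filed written consent, so this disjunct is met. Met.
  (e) The operative events occurred in Casmarsh — that alternative is enough. Met.
Only condition (a) fails.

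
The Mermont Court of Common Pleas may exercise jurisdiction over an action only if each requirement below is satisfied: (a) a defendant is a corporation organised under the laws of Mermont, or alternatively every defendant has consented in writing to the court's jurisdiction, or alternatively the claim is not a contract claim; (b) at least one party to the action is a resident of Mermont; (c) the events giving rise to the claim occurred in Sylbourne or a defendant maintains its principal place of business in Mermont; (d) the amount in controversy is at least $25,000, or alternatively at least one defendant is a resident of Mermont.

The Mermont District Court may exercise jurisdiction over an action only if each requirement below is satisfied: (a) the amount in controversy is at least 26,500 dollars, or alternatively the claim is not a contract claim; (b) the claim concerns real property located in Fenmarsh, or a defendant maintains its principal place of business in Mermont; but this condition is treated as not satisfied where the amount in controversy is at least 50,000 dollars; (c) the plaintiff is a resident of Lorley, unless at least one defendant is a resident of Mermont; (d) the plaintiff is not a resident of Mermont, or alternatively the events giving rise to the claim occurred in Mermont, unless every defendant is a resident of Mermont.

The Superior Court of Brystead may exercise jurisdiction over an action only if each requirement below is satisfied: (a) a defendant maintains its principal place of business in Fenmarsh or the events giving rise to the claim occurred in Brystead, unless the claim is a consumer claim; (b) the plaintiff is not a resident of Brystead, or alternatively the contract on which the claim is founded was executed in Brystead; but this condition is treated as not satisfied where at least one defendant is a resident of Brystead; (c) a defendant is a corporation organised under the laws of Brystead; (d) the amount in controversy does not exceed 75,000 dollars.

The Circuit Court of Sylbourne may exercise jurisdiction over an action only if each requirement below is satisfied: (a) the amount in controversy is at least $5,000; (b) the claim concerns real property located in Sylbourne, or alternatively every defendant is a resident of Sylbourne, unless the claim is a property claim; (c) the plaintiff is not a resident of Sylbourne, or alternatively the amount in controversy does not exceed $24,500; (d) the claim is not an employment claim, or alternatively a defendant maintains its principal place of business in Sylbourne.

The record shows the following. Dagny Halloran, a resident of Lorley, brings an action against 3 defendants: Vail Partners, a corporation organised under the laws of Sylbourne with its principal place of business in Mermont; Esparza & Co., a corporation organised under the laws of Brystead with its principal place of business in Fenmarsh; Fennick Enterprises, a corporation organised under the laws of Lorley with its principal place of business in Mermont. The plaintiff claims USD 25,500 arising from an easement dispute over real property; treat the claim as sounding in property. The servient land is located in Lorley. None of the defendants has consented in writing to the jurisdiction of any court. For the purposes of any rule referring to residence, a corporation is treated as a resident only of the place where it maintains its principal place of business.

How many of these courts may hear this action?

4

The Mermont Court of Common Pleas:
  (a) The claim is a property claim, not a contract claim, so one alternative holds. Met.
  (b) Vail Partners resides in Mermont. Met.
  (c) Vail Partners has its principal place of business in Mermont, so this disjunct is met. Satisfied.
  (d) The amount in controversy is USD 25,500, which meets the $25,000 floor, so one alternative holds. Condition met.
  → Jurisdiction lies.
The Mermont District Court:
  (a) The claim is a property claim, not a contract claim, so this disjunct is met. Condition met.
  (b) Vail Partners has its principal place of business in Mermont, so one alternative holds. The carve-out does not apply: the amount in controversy is 25,500 dollars, below the $50,000 floor. Condition met.
  (c) The plaintiff resides in Lorley. Satisfied.
  (d) The plaintiff resides in Lorley, which is not Mermont — that alternative is enough. Satisfied.
  → The court has jurisdiction.
The Superior Court of Brystead:
  (a) Esparza & Co. has its principal place of business in Fenmarsh, which satisfies one of the alternatives. Satisfied.
  (b) The plaintiff resides in Lorley, which is not Brystead, so this disjunct is met. The exception is not triggered, since no defendant resides in Brystead (they reside in Mermont, Fenmarsh, Mermont). Condition met.
  (c) Esparza & Co. is organised under the laws of Brystead. Condition met.
  (d) The amount in controversy is USD 25,500, within the $75,000 ceiling. Condition met.
  → The court has jurisdiction.
The Circuit Court of Sylbourne:
  (a) The amount in controversy is USD 25,500, which meets the $5,000 floor. Condition met.
  (b) The property lies in Lorley, not Sylbourne; the defendants reside as follows — Vail Partners in Mermont, Esparza & Co. in Fenmarsh, Fennick Enterprises in Mermont — not all in Sylbourne — every alternative fails. But the claim is a property claim, and the 'unless' clause therefore excuses the requirement. Satisfied.
  (c) The plaintiff resides in Lorley, which is not Sylbourne, so this disjunct is met. Satisfied.
  (d) The claim is a property claim, not an employment claim, which satisfies one of the alternatives. Condition met.
  → The court has jurisdiction.
Courts with jurisdiction: the Mermont Court of Common Pleas, the Mermont District Court, the Superior Court of Brystead, the Circuit Court of Sylbourne — 4 in total.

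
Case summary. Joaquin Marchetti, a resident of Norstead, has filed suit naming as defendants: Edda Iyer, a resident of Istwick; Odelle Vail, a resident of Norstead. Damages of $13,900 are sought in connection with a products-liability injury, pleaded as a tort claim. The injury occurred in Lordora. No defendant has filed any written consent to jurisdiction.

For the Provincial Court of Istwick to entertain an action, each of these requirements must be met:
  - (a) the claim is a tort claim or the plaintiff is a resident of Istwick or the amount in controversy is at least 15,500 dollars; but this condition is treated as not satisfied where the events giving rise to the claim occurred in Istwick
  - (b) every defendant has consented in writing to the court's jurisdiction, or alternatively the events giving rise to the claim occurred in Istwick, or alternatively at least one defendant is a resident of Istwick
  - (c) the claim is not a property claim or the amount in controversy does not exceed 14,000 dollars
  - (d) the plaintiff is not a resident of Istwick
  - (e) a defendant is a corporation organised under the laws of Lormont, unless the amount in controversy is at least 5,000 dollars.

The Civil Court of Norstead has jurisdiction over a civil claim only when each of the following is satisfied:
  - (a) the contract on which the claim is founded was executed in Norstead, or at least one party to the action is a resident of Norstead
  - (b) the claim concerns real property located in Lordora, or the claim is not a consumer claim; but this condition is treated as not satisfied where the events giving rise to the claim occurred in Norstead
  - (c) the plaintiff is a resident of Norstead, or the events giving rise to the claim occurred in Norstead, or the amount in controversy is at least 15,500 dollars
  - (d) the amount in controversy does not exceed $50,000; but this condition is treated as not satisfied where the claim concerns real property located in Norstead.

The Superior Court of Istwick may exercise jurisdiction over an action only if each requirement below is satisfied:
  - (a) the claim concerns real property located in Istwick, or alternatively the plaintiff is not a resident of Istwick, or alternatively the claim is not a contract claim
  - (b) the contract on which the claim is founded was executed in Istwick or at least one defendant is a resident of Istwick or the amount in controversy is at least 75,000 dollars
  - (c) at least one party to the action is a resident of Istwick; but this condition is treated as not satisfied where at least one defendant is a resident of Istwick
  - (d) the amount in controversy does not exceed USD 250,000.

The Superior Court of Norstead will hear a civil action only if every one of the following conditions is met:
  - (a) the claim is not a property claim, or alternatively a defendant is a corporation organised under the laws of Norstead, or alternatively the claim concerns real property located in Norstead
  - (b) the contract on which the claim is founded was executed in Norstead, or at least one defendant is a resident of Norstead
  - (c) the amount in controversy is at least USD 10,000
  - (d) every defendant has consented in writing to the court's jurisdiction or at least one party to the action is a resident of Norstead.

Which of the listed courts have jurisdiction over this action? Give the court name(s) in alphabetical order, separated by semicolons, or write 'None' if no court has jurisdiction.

The Provincial Court of Istwick:
  (a) The claim is a tort claim — that alternative is enough. The carve-out does not apply: the operative events occurred in Lordora, not Istwick. Satisfied.
  (b) Edda Iyer resides in Istwick, so one alternative holds. Satisfied.
  (c) The claim is a tort claim, not a property claim, so this disjunct is met. Met.
  (d) The plaintiff resides in Norstead, which is not Istwick. Condition met.
  (e) No defendant is a corporation. However, the amount in controversy is $13,900, which meets the USD 5,000 floor, so the 'unless' proviso supplies this condition. Satisfied.
  → Every requirement is satisfied — jurisdiction.
The Civil Court of Norstead:
  (a) Joaquin Marchetti resides in Norstead, so this disjunct is met. Satisfied.
  (b) The claim is a tort claim, not a consumer claim — that alternative is enough. The exception is not triggered, since the operative events occurred in Lordora, not Norstead. Satisfied.
  (c) The plaintiff resides in Norstead, so this disjunct is met. Met.
  (d) The amount in controversy is 13,900 dollars, within the 50,000 dollars ceiling. The exception is not triggered, since the claim does not concern real property. Satisfied.
  → Every requirement is satisfied — jurisdiction.
The Superior Court of Istwick:
  (a) The plaintiff resides in Norstead, which is not Istwick, so one alternative holds. Condition met.
  (b) Edda Iyer resides in Istwick — that alternative is enough. Met.
  (c) Edda Iyer resides in Istwick. However, Edda Iyer resides in Istwick, which falls within the stated exception and so defeats the condition. Not met.
  (d) The amount in controversy is USD 13,900, within the USD 250,000 ceiling. Met.
  → Not every requirement is met — no jurisdiction.
The Superior Court of Norstead:
  (a) The claim is a tort claim, not a property claim, so one alternative holds. Satisfied.
  (b) Odelle Vail resides in Norstead — that alternative is enough. Condition met.
  (c) The amount in controversy is USD 13,900, which meets the USD 10,000 floor. Condition met.
  (d) Joaquin Marchetti resides in Norstead, which satisfies one of the alternatives. Satisfied.
  → The court has jurisdiction.

the Civil Court of Norstead; the Provincial Court of Istwick; the Superior Court of Norstead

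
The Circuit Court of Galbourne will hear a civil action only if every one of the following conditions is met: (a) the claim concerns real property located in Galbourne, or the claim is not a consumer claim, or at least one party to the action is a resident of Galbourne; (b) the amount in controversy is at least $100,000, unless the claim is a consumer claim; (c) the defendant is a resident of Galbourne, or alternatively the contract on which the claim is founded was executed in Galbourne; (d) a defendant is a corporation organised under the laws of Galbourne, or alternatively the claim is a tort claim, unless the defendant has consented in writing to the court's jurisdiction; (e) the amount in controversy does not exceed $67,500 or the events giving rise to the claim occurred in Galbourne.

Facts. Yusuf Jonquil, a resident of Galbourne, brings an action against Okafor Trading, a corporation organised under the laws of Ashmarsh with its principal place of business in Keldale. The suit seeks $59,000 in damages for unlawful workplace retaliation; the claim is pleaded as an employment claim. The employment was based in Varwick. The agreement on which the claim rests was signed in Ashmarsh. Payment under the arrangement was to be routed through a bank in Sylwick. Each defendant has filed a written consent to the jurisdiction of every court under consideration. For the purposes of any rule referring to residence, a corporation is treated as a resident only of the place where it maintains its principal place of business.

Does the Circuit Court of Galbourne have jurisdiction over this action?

No

The Circuit Court of Galbourne:
  (a) The claim is an employment claim, not a consumer claim, so this disjunct is met. Met.
  (b) The amount in controversy is 59,000 dollars, below the 100,000 dollars floor. And the claim is an employment claim, not a consumer claim, so the proviso does not save it. Not met.
  (c) The defendant resides in Keldale, not Galbourne; the contract was executed in Ashmarsh, not Galbourne — every alternative fails. Condition not met.
  (d) The corporate defendant(s) are organised in Ashmarsh, not Galbourne; the claim is an employment claim, not a tort claim — no alternative holds. However, every defendant has filed written consent, so the 'unless' proviso supplies this condition. Condition met.
  (e) The amount in controversy is 59,000 dollars, within the $67,500 ceiling — that alternative is enough. Met.
  → No jurisdiction.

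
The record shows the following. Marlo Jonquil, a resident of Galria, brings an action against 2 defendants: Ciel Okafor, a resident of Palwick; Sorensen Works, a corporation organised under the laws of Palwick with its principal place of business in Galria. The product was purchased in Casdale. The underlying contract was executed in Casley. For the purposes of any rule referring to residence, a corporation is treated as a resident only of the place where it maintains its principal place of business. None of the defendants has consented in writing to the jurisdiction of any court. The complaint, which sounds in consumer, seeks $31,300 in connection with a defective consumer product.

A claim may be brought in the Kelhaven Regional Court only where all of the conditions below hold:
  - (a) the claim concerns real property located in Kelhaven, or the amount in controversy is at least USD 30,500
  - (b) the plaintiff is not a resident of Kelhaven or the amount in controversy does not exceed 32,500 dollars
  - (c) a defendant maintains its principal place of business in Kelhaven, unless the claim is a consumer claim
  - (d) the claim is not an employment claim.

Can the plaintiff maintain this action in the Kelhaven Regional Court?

Yes

The Kelhaven Regional Court:
  (a) The amount in controversy is 31,300 dollars, which meets the 30,500 dollars floor, so one alternative holds. Satisfied.
  (b) The plaintiff resides in Galria, which is not Kelhaven — that alternative is enough. Met.
  (c) The corporate defendant(s) have their principal place of business in Galria, not Kelhaven. But the claim is a consumer claim, and the 'unless' clause therefore excuses the requirement. Satisfied.
  (d) The claim is a consumer claim, not an employment claim. Met.
  → Every requirement is satisfied — jurisdiction.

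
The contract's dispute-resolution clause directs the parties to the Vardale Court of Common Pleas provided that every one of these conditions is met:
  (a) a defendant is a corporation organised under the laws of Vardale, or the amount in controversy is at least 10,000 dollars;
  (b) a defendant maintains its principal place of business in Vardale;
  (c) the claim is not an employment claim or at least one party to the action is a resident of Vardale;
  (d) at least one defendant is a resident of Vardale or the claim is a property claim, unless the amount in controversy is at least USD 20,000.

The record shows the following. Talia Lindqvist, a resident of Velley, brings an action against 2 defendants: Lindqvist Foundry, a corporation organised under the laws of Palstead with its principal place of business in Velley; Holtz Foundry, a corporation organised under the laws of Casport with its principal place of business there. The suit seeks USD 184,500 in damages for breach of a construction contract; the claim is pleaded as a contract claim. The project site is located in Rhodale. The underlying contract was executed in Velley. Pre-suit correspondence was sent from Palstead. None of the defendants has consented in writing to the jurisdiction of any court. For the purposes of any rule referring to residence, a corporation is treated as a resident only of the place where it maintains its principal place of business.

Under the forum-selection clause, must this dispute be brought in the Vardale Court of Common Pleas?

No

The Vardale Court of Common Pleas:
  (a) The amount in controversy is 184,500 dollars, which meets the $10,000 floor, so this disjunct is met. Condition met.
  (b) The corporate defendant(s) have their principal place of business in Casport, Velley, not Vardale. Not satisfied.
  (c) The claim is a contract claim, not an employment claim, so one alternative holds. Met.
  (d) No defendant resides in Vardale (they reside in Velley, Casport); the claim is a contract claim, not a property claim — no alternative holds. However, the amount in controversy is $184,500, which meets the $20,000 floor, so the 'unless' proviso supplies this condition. Met.
  → The clause does not apply.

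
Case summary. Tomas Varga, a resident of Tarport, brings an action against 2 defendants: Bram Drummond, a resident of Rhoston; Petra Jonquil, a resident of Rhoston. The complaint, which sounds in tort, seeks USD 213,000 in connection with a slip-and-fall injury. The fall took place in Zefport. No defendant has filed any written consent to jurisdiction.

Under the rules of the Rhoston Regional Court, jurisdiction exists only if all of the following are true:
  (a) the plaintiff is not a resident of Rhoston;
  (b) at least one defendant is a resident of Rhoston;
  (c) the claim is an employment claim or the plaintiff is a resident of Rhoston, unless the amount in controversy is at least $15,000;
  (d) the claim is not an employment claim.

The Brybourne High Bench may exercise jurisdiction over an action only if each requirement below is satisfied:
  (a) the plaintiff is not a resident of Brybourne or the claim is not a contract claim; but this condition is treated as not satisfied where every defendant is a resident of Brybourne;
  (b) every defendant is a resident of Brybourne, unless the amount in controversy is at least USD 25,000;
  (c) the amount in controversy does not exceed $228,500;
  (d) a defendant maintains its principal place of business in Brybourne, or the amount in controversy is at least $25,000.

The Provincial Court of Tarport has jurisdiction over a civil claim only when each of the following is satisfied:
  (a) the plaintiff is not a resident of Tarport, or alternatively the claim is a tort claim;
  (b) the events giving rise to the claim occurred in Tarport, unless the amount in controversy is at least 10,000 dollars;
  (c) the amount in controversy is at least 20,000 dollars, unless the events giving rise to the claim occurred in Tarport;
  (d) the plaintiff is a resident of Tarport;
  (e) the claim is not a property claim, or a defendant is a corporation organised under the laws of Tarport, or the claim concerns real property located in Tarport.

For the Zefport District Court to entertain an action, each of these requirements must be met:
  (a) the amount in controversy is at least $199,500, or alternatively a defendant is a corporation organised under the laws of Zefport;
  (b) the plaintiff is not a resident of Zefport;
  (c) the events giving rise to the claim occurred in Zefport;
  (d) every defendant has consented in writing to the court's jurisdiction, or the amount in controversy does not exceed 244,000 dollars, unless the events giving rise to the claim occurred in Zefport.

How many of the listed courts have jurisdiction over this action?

The Rhoston Regional Court:
  (a) The plaintiff resides in Tarport, which is not Rhoston. Satisfied.
  (b) Bram Drummond resides in Rhoston. Met.
  (c) The claim is a tort claim, not an employment claim; the plaintiff resides in Tarport, not Rhoston — every alternative fails. But the amount in controversy is USD 213,000, which meets the $15,000 floor, and the 'unless' clause therefore excuses the requirement. Satisfied.
  (d) The claim is a tort claim, not an employment claim. Satisfied.
  → Every requirement is satisfied — jurisdiction.
The Brybourne High Bench:
  (a) The plaintiff resides in Tarport, which is not Brybourne, which satisfies one of the alternatives. The carve-out does not apply: the defendants reside as follows — Bram Drummond in Rhoston, Petra Jonquil in Rhoston — not all in Brybourne. Satisfied.
  (b) The defendants reside as follows — Bram Drummond in Rhoston, Petra Jonquil in Rhoston — not all in Brybourne. The proviso rescues it, though: the amount in controversy is $213,000, which meets the 25,000 dollars floor. Satisfied.
  (c) The amount in controversy is $213,000, within the $228,500 ceiling. Satisfied.
  (d) The amount in controversy is USD 213,000, which meets the 25,000 dollars floor, which satisfies one of the alternatives. Satisfied.
  → Jurisdiction lies.
The Provincial Court of Tarport:
  (a) The claim is a tort claim, so one alternative holds. Satisfied.
  (b) The operative events occurred in Zefport, not Tarport. However, the amount in controversy is USD 213,000, which meets the USD 10,000 floor, so the 'unless' proviso supplies this condition. Met.
  (c) The amount in controversy is 213,000 dollars, which meets the $20,000 floor. Satisfied.
  (d) The plaintiff resides in Tarport. Condition met.
  (e) The claim is a tort claim, not a property claim, so this disjunct is met. Satisfied.
  → Jurisdiction lies.
The Zefport District Court:
  (a) The amount in controversy is $213,000, which meets the USD 199,500 floor, so one alternative holds. Satisfied.
  (b) The plaintiff resides in Tarport, which is not Zefport. Satisfied.
  (c) The operative events occurred in Zefport. Satisfied.
  (d) The amount in controversy is 213,000 dollars, within the USD 244,000 ceiling, which satisfies one of the alternatives. Satisfied.
  → Jurisdiction lies.
Courts with jurisdiction: the Rhoston Regional Court, the Brybourne High Bench, the Provincial Court of Tarport, the Zefport District Court — 4 in total.

4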